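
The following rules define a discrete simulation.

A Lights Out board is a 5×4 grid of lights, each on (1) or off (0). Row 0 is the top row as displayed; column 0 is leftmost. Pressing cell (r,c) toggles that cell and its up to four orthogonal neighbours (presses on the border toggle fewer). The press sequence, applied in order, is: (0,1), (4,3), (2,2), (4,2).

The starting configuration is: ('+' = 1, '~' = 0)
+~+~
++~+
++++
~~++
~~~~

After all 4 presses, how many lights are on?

step 0: +~+~
++~+
++++
~~++
~~~~
step 1: ~+~~
+~~+
++++
~~++
~~~~
step 2: ~+~~
+~~+
++++
~~+~
~~++
step 3: ~+~~
+~++
+~~~
~~~~
~~++
step 4: ~+~~
+~++
+~~~
~~+~
~+~~

7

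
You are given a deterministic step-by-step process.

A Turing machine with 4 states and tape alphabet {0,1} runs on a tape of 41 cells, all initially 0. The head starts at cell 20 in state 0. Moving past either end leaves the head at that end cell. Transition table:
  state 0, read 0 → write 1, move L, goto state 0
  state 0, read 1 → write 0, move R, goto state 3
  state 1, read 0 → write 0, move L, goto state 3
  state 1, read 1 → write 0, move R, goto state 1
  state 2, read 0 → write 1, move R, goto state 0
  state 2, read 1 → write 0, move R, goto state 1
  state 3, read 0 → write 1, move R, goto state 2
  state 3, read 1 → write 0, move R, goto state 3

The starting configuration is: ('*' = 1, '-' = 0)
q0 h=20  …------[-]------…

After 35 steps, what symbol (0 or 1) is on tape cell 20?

1

0) q0 h=20  …------[-]------…
1) q0 h=19  …------[-]*-----…
2) q0 h=18  …------[-]**----…
3) q0 h=17  …------[-]***---…
4) q0 h=16  …------[-]****--…
5) q0 h=15  …------[-]*****-…
6) q0 h=14  …------[-]******…
7) q0 h=13  …------[-]******…
8) q0 h=12  …------[-]******…
9) q0 h=11  …------[-]******…
10) q0 h=10  …------[-]******…
11) q0 h= 9  …------[-]******…
12) q0 h= 8  …------[-]******…
13) q0 h= 7  …------[-]******…
14) q0 h= 6  |------[-]******…
15) q0 h= 5  |-----[-]******…
16) q0 h= 4  |----[-]******…
17) q0 h= 3  |---[-]******…
18) q0 h= 2  |--[-]******…
19) q0 h= 1  |-[-]******…
20) q0 h= 0  |[-]******…
21) q0 h= 0  |[*]******…
22) q3 h= 1  |-[*]******…
23) q3 h= 2  |--[*]******…
24) q3 h= 3  |---[*]******…
25) q3 h= 4  |----[*]******…
26) q3 h= 5  |-----[*]******…
27) q3 h= 6  |------[*]******…
28) q3 h= 7  …------[*]******…
29) q3 h= 8  …------[*]******…
30) q3 h= 9  …------[*]******…
31) q3 h=10  …------[*]******…
32) q3 h=11  …------[*]******…
33) q3 h=12  …------[*]******…
34) q3 h=13  …------[*]******…
35) q3 h=14  …------[*]******…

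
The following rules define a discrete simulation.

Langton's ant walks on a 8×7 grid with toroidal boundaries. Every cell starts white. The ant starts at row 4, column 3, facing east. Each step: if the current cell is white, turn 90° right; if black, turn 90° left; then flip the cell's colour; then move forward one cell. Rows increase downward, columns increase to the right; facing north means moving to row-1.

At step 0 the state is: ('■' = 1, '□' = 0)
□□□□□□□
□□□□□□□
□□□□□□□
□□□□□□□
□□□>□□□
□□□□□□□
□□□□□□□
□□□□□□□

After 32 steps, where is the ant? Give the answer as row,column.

2,1

0) □□□□□□□
□□□□□□□
□□□□□□□
□□□□□□□
□□□>□□□
□□□□□□□
□□□□□□□
□□□□□□□
1) □□□□□□□
□□□□□□□
□□□□□□□
□□□□□□□
□□□■□□□
□□□v□□□
□□□□□□□
□□□□□□□
2) □□□□□□□
□□□□□□□
□□□□□□□
□□□□□□□
□□□■□□□
□□<■□□□
□□□□□□□
□□□□□□□
3) □□□□□□□
□□□□□□□
□□□□□□□
□□□□□□□
□□^■□□□
□□■■□□□
□□□□□□□
□□□□□□□
4) □□□□□□□
□□□□□□□
□□□□□□□
□□□□□□□
□□■>□□□
□□■■□□□
□□□□□□□
□□□□□□□
5) □□□□□□□
□□□□□□□
□□□□□□□
□□□^□□□
□□■□□□□
□□■■□□□
□□□□□□□
□□□□□□□
6) □□□□□□□
□□□□□□□
□□□□□□□
□□□■>□□
□□■□□□□
□□■■□□□
□□□□□□□
□□□□□□□
7) □□□□□□□
□□□□□□□
□□□□□□□
□□□■■□□
□□■□v□□
□□■■□□□
□□□□□□□
□□□□□□□
8) □□□□□□□
□□□□□□□
□□□□□□□
□□□■■□□
□□■<■□□
□□■■□□□
□□□□□□□
□□□□□□□
9) □□□□□□□
□□□□□□□
□□□□□□□
□□□^■□□
□□■■■□□
□□■■□□□
□□□□□□□
□□□□□□□
10) □□□□□□□
□□□□□□□
□□□□□□□
□□<□■□□
□□■■■□□
□□■■□□□
□□□□□□□
□□□□□□□
11) □□□□□□□
□□□□□□□
□□^□□□□
□□■□■□□
□□■■■□□
□□■■□□□
□□□□□□□
□□□□□□□
12) □□□□□□□
□□□□□□□
□□■>□□□
□□■□■□□
□□■■■□□
□□■■□□□
□□□□□□□
□□□□□□□
13) □□□□□□□
□□□□□□□
□□■■□□□
□□■v■□□
□□■■■□□
□□■■□□□
□□□□□□□
□□□□□□□
14) □□□□□□□
□□□□□□□
□□■■□□□
□□<■■□□
□□■■■□□
□□■■□□□
□□□□□□□
□□□□□□□
15) □□□□□□□
□□□□□□□
□□■■□□□
□□□■■□□
□□v■■□□
□□■■□□□
□□□□□□□
□□□□□□□
16) □□□□□□□
□□□□□□□
□□■■□□□
□□□■■□□
□□□>■□□
□□■■□□□
□□□□□□□
□□□□□□□
17) □□□□□□□
□□□□□□□
□□■■□□□
□□□^■□□
□□□□■□□
□□■■□□□
□□□□□□□
□□□□□□□
18) □□□□□□□
□□□□□□□
□□■■□□□
□□<□■□□
□□□□■□□
□□■■□□□
□□□□□□□
□□□□□□□
19) □□□□□□□
□□□□□□□
□□^■□□□
□□■□■□□
□□□□■□□
□□■■□□□
□□□□□□□
□□□□□□□
20) □□□□□□□
□□□□□□□
□<□■□□□
□□■□■□□
□□□□■□□
□□■■□□□
□□□□□□□
□□□□□□□
21) □□□□□□□
□^□□□□□
□■□■□□□
□□■□■□□
□□□□■□□
□□■■□□□
□□□□□□□
□□□□□□□
22) □□□□□□□
□■>□□□□
□■□■□□□
□□■□■□□
□□□□■□□
□□■■□□□
□□□□□□□
□□□□□□□
23) □□□□□□□
□■■□□□□
□■v■□□□
□□■□■□□
□□□□■□□
□□■■□□□
□□□□□□□
□□□□□□□
24) □□□□□□□
□■■□□□□
□<■■□□□
□□■□■□□
□□□□■□□
□□■■□□□
□□□□□□□
□□□□□□□
25) □□□□□□□
□■■□□□□
□□■■□□□
□v■□■□□
□□□□■□□
□□■■□□□
□□□□□□□
□□□□□□□
26) □□□□□□□
□■■□□□□
□□■■□□□
<■■□■□□
□□□□■□□
□□■■□□□
□□□□□□□
□□□□□□□
27) □□□□□□□
□■■□□□□
^□■■□□□
■■■□■□□
□□□□■□□
□□■■□□□
□□□□□□□
□□□□□□□
28) □□□□□□□
□■■□□□□
■>■■□□□
■■■□■□□
□□□□■□□
□□■■□□□
□□□□□□□
□□□□□□□
29) □□□□□□□
□■■□□□□
■■■■□□□
■v■□■□□
□□□□■□□
□□■■□□□
□□□□□□□
□□□□□□□
30) □□□□□□□
□■■□□□□
■■■■□□□
■□>□■□□
□□□□■□□
□□■■□□□
□□□□□□□
□□□□□□□
31) □□□□□□□
□■■□□□□
■■^■□□□
■□□□■□□
□□□□■□□
□□■■□□□
□□□□□□□
□□□□□□□
32) □□□□□□□
□■■□□□□
■<□■□□□
■□□□■□□
□□□□■□□
□□■■□□□
□□□□□□□
□□□□□□□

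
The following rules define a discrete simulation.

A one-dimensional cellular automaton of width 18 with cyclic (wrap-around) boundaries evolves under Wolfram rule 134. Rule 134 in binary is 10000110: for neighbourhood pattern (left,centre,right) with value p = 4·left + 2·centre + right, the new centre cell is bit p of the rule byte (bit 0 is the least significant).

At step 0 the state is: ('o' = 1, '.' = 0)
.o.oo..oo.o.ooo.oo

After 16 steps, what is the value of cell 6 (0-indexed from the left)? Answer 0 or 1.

0

0) .o.oo..oo.o.ooo.oo
1) .o....o...o..o....
2) oo...oo..oo.oo....
3) ....o...o........o
4) ...oo..oo.......oo
5) ..o...o........o..
6) .oo..oo.......oo..
7) o...o........o....
8) o..oo.......oo...o
9) ..o........o....o.
10) .oo.......oo...oo.
11) o........o....o...
12) o.......oo...oo..o
13) .......o....o...o.
14) ......oo...oo..oo.
15) .....o....o...o...
16) ....oo...oo..oo...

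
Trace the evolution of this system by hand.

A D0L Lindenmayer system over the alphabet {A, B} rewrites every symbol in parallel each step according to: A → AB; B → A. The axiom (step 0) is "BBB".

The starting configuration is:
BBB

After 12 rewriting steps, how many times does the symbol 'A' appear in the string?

432

[0] BBB
[1] AAA
[2] ABABAB
[3] ABAABAABA
[4] ABAABABAABABAAB
[5] ABAABABAABAABABAABAABABA
[6] ABAABABAABAABABAABABAABAABABAABABAABAAB
[7] ABAABABAABAABABAABABAABAABABAABAABABAABABAABAABABAABAABABAABABA
[8] ABAABABAABAABABAABABAABAABABAABAABABAABABAABAABABAABABAABAABABAABAABABAABABAABAABABAABABAABAABABAABAAB
[9] ABAABABAABAABABAABABAABAABABAABAABABAABABAABAABABAABABAABA…ABAABAABABAABAABABAABABAABAABABAABAABABAABABAABAABABAABABA  (len 165)
[10] ABAABABAABAABABAABABAABAABABAABAABABAABABAABAABABAABABAABA…AABABAABABAABAABABAABABAABAABABAABAABABAABABAABAABABAABAAB  (len 267)
[11] ABAABABAABAABABAABABAABAABABAABAABABAABABAABAABABAABABAABA…AABABAABABAABAABABAABABAABAABABAABAABABAABABAABAABABAABABA  (len 432)
[12] ABAABABAABAABABAABABAABAABABAABAABABAABABAABAABABAABABAABA…AABABAABABAABAABABAABABAABAABABAABAABABAABABAABAABABAABAAB  (len 699)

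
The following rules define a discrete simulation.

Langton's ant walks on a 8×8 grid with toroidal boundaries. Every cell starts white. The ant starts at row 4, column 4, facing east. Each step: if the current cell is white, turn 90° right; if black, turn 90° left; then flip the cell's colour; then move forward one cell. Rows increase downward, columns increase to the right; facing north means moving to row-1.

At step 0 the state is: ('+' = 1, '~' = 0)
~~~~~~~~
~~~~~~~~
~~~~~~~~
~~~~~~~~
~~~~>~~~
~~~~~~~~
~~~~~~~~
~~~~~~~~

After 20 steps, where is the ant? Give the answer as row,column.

2,2

gen 0: ~~~~~~~~
~~~~~~~~
~~~~~~~~
~~~~~~~~
~~~~>~~~
~~~~~~~~
~~~~~~~~
~~~~~~~~
gen 1: ~~~~~~~~
~~~~~~~~
~~~~~~~~
~~~~~~~~
~~~~+~~~
~~~~v~~~
~~~~~~~~
~~~~~~~~
gen 2: ~~~~~~~~
~~~~~~~~
~~~~~~~~
~~~~~~~~
~~~~+~~~
~~~<+~~~
~~~~~~~~
~~~~~~~~
gen 3: ~~~~~~~~
~~~~~~~~
~~~~~~~~
~~~~~~~~
~~~^+~~~
~~~++~~~
~~~~~~~~
~~~~~~~~
gen 4: ~~~~~~~~
~~~~~~~~
~~~~~~~~
~~~~~~~~
~~~+>~~~
~~~++~~~
~~~~~~~~
~~~~~~~~
gen 5: ~~~~~~~~
~~~~~~~~
~~~~~~~~
~~~~^~~~
~~~+~~~~
~~~++~~~
~~~~~~~~
~~~~~~~~
gen 6: ~~~~~~~~
~~~~~~~~
~~~~~~~~
~~~~+>~~
~~~+~~~~
~~~++~~~
~~~~~~~~
~~~~~~~~
gen 7: ~~~~~~~~
~~~~~~~~
~~~~~~~~
~~~~++~~
~~~+~v~~
~~~++~~~
~~~~~~~~
~~~~~~~~
gen 8: ~~~~~~~~
~~~~~~~~
~~~~~~~~
~~~~++~~
~~~+<+~~
~~~++~~~
~~~~~~~~
~~~~~~~~
gen 9: ~~~~~~~~
~~~~~~~~
~~~~~~~~
~~~~^+~~
~~~+++~~
~~~++~~~
~~~~~~~~
~~~~~~~~
gen 10: ~~~~~~~~
~~~~~~~~
~~~~~~~~
~~~<~+~~
~~~+++~~
~~~++~~~
~~~~~~~~
~~~~~~~~
gen 11: ~~~~~~~~
~~~~~~~~
~~~^~~~~
~~~+~+~~
~~~+++~~
~~~++~~~
~~~~~~~~
~~~~~~~~
gen 12: ~~~~~~~~
~~~~~~~~
~~~+>~~~
~~~+~+~~
~~~+++~~
~~~++~~~
~~~~~~~~
~~~~~~~~
gen 13: ~~~~~~~~
~~~~~~~~
~~~++~~~
~~~+v+~~
~~~+++~~
~~~++~~~
~~~~~~~~
~~~~~~~~
gen 14: ~~~~~~~~
~~~~~~~~
~~~++~~~
~~~<++~~
~~~+++~~
~~~++~~~
~~~~~~~~
~~~~~~~~
gen 15: ~~~~~~~~
~~~~~~~~
~~~++~~~
~~~~++~~
~~~v++~~
~~~++~~~
~~~~~~~~
~~~~~~~~
gen 16: ~~~~~~~~
~~~~~~~~
~~~++~~~
~~~~++~~
~~~~>+~~
~~~++~~~
~~~~~~~~
~~~~~~~~
gen 17: ~~~~~~~~
~~~~~~~~
~~~++~~~
~~~~^+~~
~~~~~+~~
~~~++~~~
~~~~~~~~
~~~~~~~~
gen 18: ~~~~~~~~
~~~~~~~~
~~~++~~~
~~~<~+~~
~~~~~+~~
~~~++~~~
~~~~~~~~
~~~~~~~~
gen 19: ~~~~~~~~
~~~~~~~~
~~~^+~~~
~~~+~+~~
~~~~~+~~
~~~++~~~
~~~~~~~~
~~~~~~~~
gen 20: ~~~~~~~~
~~~~~~~~
~~<~+~~~
~~~+~+~~
~~~~~+~~
~~~++~~~
~~~~~~~~
~~~~~~~~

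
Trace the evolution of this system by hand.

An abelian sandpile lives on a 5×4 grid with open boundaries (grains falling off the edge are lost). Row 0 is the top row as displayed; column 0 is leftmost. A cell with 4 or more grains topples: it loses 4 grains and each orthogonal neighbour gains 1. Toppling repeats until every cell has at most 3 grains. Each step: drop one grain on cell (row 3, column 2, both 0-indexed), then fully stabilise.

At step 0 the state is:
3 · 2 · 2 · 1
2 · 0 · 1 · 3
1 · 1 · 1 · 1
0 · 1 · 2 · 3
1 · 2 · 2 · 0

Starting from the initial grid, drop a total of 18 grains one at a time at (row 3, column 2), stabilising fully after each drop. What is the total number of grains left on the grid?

gen 0: 3 · 2 · 2 · 1
2 · 0 · 1 · 3
1 · 1 · 1 · 1
0 · 1 · 2 · 3
1 · 2 · 2 · 0
gen 1: 3 · 2 · 2 · 1
2 · 0 · 1 · 3
1 · 1 · 1 · 1
0 · 1 · 3 · 3
1 · 2 · 2 · 0
gen 2: 3 · 2 · 2 · 1
2 · 0 · 1 · 3
1 · 1 · 2 · 2
0 · 2 · 1 · 0
1 · 2 · 3 · 1
gen 3: 3 · 2 · 2 · 1
2 · 0 · 1 · 3
1 · 1 · 2 · 2
0 · 2 · 2 · 0
1 · 2 · 3 · 1
gen 4: 3 · 2 · 2 · 1
2 · 0 · 1 · 3
1 · 1 · 2 · 2
0 · 2 · 3 · 0
1 · 2 · 3 · 1
gen 5: 3 · 2 · 2 · 1
2 · 0 · 1 · 3
1 · 1 · 3 · 2
0 · 3 · 1 · 1
1 · 3 · 0 · 2
gen 6: 3 · 2 · 2 · 1
2 · 0 · 1 · 3
1 · 1 · 3 · 2
0 · 3 · 2 · 1
1 · 3 · 0 · 2
gen 7: 3 · 2 · 2 · 1
2 · 0 · 1 · 3
1 · 1 · 3 · 2
0 · 3 · 3 · 1
1 · 3 · 0 · 2
gen 8: 3 · 2 · 2 · 1
2 · 0 · 2 · 3
1 · 3 · 0 · 3
1 · 1 · 2 · 2
2 · 0 · 2 · 2
gen 9: 3 · 2 · 2 · 1
2 · 0 · 2 · 3
1 · 3 · 0 · 3
1 · 1 · 3 · 2
2 · 0 · 2 · 2
gen 10: 3 · 2 · 2 · 1
2 · 0 · 2 · 3
1 · 3 · 1 · 3
1 · 2 · 0 · 3
2 · 0 · 3 · 2
gen 11: 3 · 2 · 2 · 1
2 · 0 · 2 · 3
1 · 3 · 1 · 3
1 · 2 · 1 · 3
2 · 0 · 3 · 2
gen 12: 3 · 2 · 2 · 1
2 · 0 · 2 · 3
1 · 3 · 1 · 3
1 · 2 · 2 · 3
2 · 0 · 3 · 2
gen 13: 3 · 2 · 2 · 1
2 · 0 · 2 · 3
1 · 3 · 1 · 3
1 · 2 · 3 · 3
2 · 0 · 3 · 2
gen 14: 3 · 2 · 2 · 2
2 · 0 · 3 · 0
1 · 3 · 3 · 1
1 · 3 · 2 · 2
2 · 1 · 1 · 0
gen 15: 3 · 2 · 2 · 2
2 · 0 · 3 · 0
1 · 3 · 3 · 1
1 · 3 · 3 · 2
2 · 1 · 1 · 0
gen 16: 3 · 2 · 3 · 2
2 · 2 · 0 · 1
2 · 1 · 2 · 2
2 · 1 · 2 · 3
2 · 2 · 2 · 0
gen 17: 3 · 2 · 3 · 2
2 · 2 · 0 · 1
2 · 1 · 2 · 2
2 · 1 · 3 · 3
2 · 2 · 2 · 0
gen 18: 3 · 2 · 3 · 2
2 · 2 · 0 · 1
2 · 1 · 3 · 3
2 · 2 · 1 · 0
2 · 2 · 3 · 1

37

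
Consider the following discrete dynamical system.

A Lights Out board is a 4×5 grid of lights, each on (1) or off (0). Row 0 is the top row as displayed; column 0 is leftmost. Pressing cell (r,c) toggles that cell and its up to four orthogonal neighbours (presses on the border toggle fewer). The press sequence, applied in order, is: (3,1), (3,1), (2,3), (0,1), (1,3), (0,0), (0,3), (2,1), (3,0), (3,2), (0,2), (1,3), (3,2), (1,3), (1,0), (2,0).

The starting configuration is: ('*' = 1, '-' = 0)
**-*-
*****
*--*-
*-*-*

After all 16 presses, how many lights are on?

step 0: **-*-
*****
*--*-
*-*-*
step 1: **-*-
*****
**-*-
-*--*
step 2: **-*-
*****
*--*-
*-*-*
step 3: **-*-
***-*
*-*-*
*-***
step 4: --**-
*-*-*
*-*-*
*-***
step 5: --*--
*--*-
*-***
*-***
step 6: ***--
---*-
*-***
*-***
step 7: **-**
-----
*-***
*-***
step 8: **-**
-*---
-*-**
*****
step 9: **-**
-*---
**-**
--***
step 10: **-**
-*---
*****
-*--*
step 11: *-*-*
-**--
*****
-*--*
step 12: *-***
-*-**
***-*
-*--*
step 13: *-***
-*-**
**--*
--***
step 14: *-*-*
-**--
**-**
--***
step 15: --*-*
*-*--
-*-**
--***
step 16: --*-*
--*--
*--**
*-***

10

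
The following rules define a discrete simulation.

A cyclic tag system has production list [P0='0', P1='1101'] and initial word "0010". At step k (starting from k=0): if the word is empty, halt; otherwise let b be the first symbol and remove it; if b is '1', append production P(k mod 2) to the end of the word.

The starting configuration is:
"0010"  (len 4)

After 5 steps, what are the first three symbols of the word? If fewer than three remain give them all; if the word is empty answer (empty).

(empty)

gen 0: "0010"  (len 4)
gen 1: "010"  (len 3)
gen 2: "10"  (len 2)
gen 3: "00"  (len 2)
gen 4: "0"  (len 1)
gen 5: (halted — word empty)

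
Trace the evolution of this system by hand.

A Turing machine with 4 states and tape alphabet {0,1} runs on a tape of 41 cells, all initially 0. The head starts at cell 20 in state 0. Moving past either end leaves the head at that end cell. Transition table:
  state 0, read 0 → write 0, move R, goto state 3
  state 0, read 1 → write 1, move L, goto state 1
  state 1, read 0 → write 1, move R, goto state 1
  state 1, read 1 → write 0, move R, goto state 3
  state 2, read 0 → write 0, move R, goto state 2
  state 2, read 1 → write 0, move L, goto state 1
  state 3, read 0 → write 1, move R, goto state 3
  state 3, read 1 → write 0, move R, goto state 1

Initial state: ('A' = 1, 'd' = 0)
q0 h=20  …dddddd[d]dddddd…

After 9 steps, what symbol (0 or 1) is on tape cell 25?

1

k=0  q0 h=20  …dddddd[d]dddddd…
k=1  q3 h=21  …dddddd[d]dddddd…
k=2  q3 h=22  …dddddA[d]dddddd…
k=3  q3 h=23  …ddddAA[d]dddddd…
k=4  q3 h=24  …dddAAA[d]dddddd…
k=5  q3 h=25  …ddAAAA[d]dddddd…
k=6  q3 h=26  …dAAAAA[d]dddddd…
k=7  q3 h=27  …AAAAAA[d]dddddd…
k=8  q3 h=28  …AAAAAA[d]dddddd…
k=9  q3 h=29  …AAAAAA[d]dddddd…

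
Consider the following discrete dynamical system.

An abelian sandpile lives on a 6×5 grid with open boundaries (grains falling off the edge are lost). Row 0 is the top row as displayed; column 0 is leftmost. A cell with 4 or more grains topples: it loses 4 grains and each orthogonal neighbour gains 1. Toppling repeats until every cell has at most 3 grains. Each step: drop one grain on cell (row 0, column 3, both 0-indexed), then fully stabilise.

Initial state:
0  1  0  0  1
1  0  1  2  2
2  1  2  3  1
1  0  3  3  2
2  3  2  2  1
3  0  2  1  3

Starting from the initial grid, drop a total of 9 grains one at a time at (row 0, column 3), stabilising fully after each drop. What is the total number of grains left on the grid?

52

0) 0  1  0  0  1
1  0  1  2  2
2  1  2  3  1
1  0  3  3  2
2  3  2  2  1
3  0  2  1  3
1) 0  1  0  1  1
1  0  1  2  2
2  1  2  3  1
1  0  3  3  2
2  3  2  2  1
3  0  2  1  3
2) 0  1  0  2  1
1  0  1  2  2
2  1  2  3  1
1  0  3  3  2
2  3  2  2  1
3  0  2  1  3
3) 0  1  0  3  1
1  0  1  2  2
2  1  2  3  1
1  0  3  3  2
2  3  2  2  1
3  0  2  1  3
4) 0  1  1  0  2
1  0  1  3  2
2  1  2  3  1
1  0  3  3  2
2  3  2  2  1
3  0  2  1  3
5) 0  1  1  1  2
1  0  1  3  2
2  1  2  3  1
1  0  3  3  2
2  3  2  2  1
3  0  2  1  3
6) 0  1  1  2  2
1  0  1  3  2
2  1  2  3  1
1  0  3  3  2
2  3  2  2  1
3  0  2  1  3
7) 0  1  1  3  2
1  0  1  3  2
2  1  2  3  1
1  0  3  3  2
2  3  2  2  1
3  0  2  1  3
8) 0  1  2  1  3
1  0  3  1  3
2  2  0  2  2
1  1  1  1  3
2  3  3  3  1
3  0  2  1  3
9) 0  1  2  2  3
1  0  3  1  3
2  2  0  2  2
1  1  1  1  3
2  3  3  3  1
3  0  2  1  3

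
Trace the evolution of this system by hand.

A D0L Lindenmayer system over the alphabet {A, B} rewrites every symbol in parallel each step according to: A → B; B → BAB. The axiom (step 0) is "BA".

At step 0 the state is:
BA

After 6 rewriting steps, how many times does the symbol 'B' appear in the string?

gen 0: BA
gen 1: BABB
gen 2: BABBBABBAB
gen 3: BABBBABBABBABBBABBABBBAB
gen 4: BABBBABBABBABBBABBABBBABBABBBABBABBABBBABBABBBABBABBABBBAB
gen 5: BABBBABBABBABBBABBABBBABBABBBABBABBABBBABBABBBABBABBABBBAB…BABBBABBABBABBBABBABBBABBABBABBBABBABBBABBABBBABBABBABBBAB  (len 140)
gen 6: BABBBABBABBABBBABBABBBABBABBBABBABBABBBABBABBBABBABBABBBAB…BABBBABBABBABBBABBABBBABBABBABBBABBABBBABBABBBABBABBABBBAB  (len 338)

239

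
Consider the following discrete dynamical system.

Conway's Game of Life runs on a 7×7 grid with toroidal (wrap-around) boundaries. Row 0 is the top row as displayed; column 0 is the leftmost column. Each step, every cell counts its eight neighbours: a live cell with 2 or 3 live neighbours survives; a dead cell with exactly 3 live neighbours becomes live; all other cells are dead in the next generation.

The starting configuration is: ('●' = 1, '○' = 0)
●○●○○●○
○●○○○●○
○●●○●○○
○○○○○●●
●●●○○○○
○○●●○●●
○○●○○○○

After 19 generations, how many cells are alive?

3

[0] ●○●○○●○
○●○○○●○
○●●○●○○
○○○○○●●
●●●○○○○
○○●●○●●
○○●○○○○
[1] ○○●○○○●
●○○●●●●
●●●○●○●
○○○●○●●
●●●●●○○
●○○●○○●
○○●○●●○
[2] ●●●○○○○
○○○○●○○
○●●○○○○
○○○○○○○
○●○○○○○
●○○○○○●
●●●○●●○
[3] ●○●○●●●
●○○●○○○
○○○○○○○
○●●○○○○
●○○○○○○
○○●○○●●
○○●●○●○
[4] ●○●○○●○
●●○●●●○
○●●○○○○
○●○○○○○
●○●○○○●
○●●●●●●
●○●○○○○
[5] ●○●○○●○
●○○●●●○
○○○●●○○
○○○○○○○
○○○○●○●
○○○○●●○
●○○○○○○
[6] ●○○●○●○
○●●○○●○
○○○●○●○
○○○●●●○
○○○○●○○
○○○○●●●
○●○○●●○
[7] ●○○●○●○
○●●●○●○
○○○●○●●
○○○●○●○
○○○○○○●
○○○●○○●
●○○●○○○
[8] ●○○●○○○
●●○●○●○
○○○●○●●
○○○○○●○
○○○○●●●
●○○○○○●
●○●●○○○
[9] ●○○●○○○
●●○●○●○
●○●○○●○
○○○○○○○
●○○○●○○
●●○●●○○
●○●●○○○
[10] ●○○●○○○
●○○●○○○
●○●○●○○
○●○○○○●
●●○●●○○
●○○○●○●
●○○○○○●
[11] ●●○○○○○
●○●●●○●
●○●●○○●
○○○○●●●
○●●●●○○
○○○●●○○
○●○○○●○
[12] ○○○●●●○
○○○○●●○
○○●○○○○
○○○○○○●
○○●○○○○
○●○○○●○
●●●○●○○
[13] ○●●○○○●
○○○○○●○
○○○○○●○
○○○○○○○
○○○○○○○
●○○●○○○
●●●○○○●
[14] ○○●○○●●
○○○○○●●
○○○○○○○
○○○○○○○
○○○○○○○
●○●○○○●
○○○●○○●
[15] ●○○○●○○
○○○○○●●
○○○○○○○
○○○○○○○
○○○○○○○
●○○○○○●
○●●●○○○
[16] ●●●●●●●
○○○○○●●
○○○○○○○
○○○○○○○
○○○○○○○
●●●○○○○
○●●●○○●
[17] ○○○○○○○
○●●●○○○
○○○○○○○
○○○○○○○
○●○○○○○
●○○●○○○
○○○○○○○
[18] ○○●○○○○
○○●○○○○
○○●○○○○
○○○○○○○
○○○○○○○
○○○○○○○
○○○○○○○
[19] ○○○○○○○
○●●●○○○
○○○○○○○
○○○○○○○
○○○○○○○
○○○○○○○
○○○○○○○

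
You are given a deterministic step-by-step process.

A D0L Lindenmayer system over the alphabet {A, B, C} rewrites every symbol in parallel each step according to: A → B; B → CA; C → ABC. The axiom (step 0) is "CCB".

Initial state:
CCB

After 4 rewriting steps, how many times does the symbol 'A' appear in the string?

k=0  CCB
k=1  ABCABCCA
k=2  BCAABCBCAABCABCB
k=3  CAABCBBCAABCCAABCBBCAABCBCAABCCA
k=4  ABCBBCAABCCACAABCBBCAABCABCBBCAABCCACAABCBBCAABCCAABCBBCAABCABCB

21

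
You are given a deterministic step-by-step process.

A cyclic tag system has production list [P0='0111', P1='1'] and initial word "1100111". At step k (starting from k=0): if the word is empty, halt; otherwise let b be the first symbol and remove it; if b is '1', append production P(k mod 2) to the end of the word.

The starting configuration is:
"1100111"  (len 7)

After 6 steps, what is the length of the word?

k=0  "1100111"  (len 7)
k=1  "1001110111"  (len 10)
k=2  "0011101111"  (len 10)
k=3  "011101111"  (len 9)
k=4  "11101111"  (len 8)
k=5  "11011110111"  (len 11)
k=6  "10111101111"  (len 11)

11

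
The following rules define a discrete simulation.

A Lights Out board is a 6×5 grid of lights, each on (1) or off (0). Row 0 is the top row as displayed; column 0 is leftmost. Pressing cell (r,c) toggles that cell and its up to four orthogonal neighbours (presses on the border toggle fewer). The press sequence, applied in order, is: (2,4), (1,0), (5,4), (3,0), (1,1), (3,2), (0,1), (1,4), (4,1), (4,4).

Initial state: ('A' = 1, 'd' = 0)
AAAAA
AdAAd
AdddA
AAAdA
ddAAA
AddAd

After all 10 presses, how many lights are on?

step 0: AAAAA
AdAAd
AdddA
AAAdA
ddAAA
AddAd
step 1: AAAAA
AdAAA
AddAd
AAAdd
ddAAA
AddAd
step 2: dAAAA
dAAAA
dddAd
AAAdd
ddAAA
AddAd
step 3: dAAAA
dAAAA
dddAd
AAAdd
ddAAd
AdddA
step 4: dAAAA
dAAAA
AddAd
ddAdd
AdAAd
AdddA
step 5: ddAAA
AddAA
AAdAd
ddAdd
AdAAd
AdddA
step 6: ddAAA
AddAA
AAAAd
dAdAd
AddAd
AdddA
step 7: AAdAA
AAdAA
AAAAd
dAdAd
AddAd
AdddA
step 8: AAdAd
AAddd
AAAAA
dAdAd
AddAd
AdddA
step 9: AAdAd
AAddd
AAAAA
dddAd
dAAAd
AAddA
step 10: AAdAd
AAddd
AAAAA
dddAA
dAAdA
AAddd

17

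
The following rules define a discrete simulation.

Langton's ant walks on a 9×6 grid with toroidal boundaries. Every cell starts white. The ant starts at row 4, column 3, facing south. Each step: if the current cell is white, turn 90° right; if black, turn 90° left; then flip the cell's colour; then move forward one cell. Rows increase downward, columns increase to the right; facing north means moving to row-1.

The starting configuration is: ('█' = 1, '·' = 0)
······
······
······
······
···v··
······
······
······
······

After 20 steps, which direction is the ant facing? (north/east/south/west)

north

step 0: ······
······
······
······
···v··
······
······
······
······
step 1: ······
······
······
······
··<█··
······
······
······
······
step 2: ······
······
······
··^···
··██··
······
······
······
······
step 3: ······
······
······
··█>··
··██··
······
······
······
······
step 4: ······
······
······
··██··
··█v··
······
······
······
······
step 5: ······
······
······
··██··
··█·>·
······
······
······
······
step 6: ······
······
······
··██··
··█·█·
····v·
······
······
······
step 7: ······
······
······
··██··
··█·█·
···<█·
······
······
······
step 8: ······
······
······
··██··
··█^█·
···██·
······
······
······
step 9: ······
······
······
··██··
··██>·
···██·
······
······
······
step 10: ······
······
······
··██^·
··██··
···██·
······
······
······
step 11: ······
······
······
··███>
··██··
···██·
······
······
······
step 12: ······
······
······
··████
··██·v
···██·
······
······
······
step 13: ······
······
······
··████
··██<█
···██·
······
······
······
step 14: ······
······
······
··██^█
··████
···██·
······
······
······
step 15: ······
······
······
··█<·█
··████
···██·
······
······
······
step 16: ······
······
······
··█··█
··█v██
···██·
······
······
······
step 17: ······
······
······
··█··█
··█·>█
···██·
······
······
······
step 18: ······
······
······
··█·^█
··█··█
···██·
······
······
······
step 19: ······
······
······
··█·█>
··█··█
···██·
······
······
······
step 20: ······
······
·····^
··█·█·
··█··█
···██·
······
······
······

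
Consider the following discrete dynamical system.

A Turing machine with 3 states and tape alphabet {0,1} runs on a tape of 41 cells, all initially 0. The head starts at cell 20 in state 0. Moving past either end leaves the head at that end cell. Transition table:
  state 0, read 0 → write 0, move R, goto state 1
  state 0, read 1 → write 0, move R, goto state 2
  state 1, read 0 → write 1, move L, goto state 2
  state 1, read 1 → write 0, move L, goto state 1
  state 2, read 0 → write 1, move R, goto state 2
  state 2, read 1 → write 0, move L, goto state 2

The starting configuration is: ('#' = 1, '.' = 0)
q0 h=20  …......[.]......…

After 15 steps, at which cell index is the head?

29

t=0: q0 h=20  …......[.]......…
t=1: q1 h=21  …......[.]......…
t=2: q2 h=20  …......[.]#.....…
t=3: q2 h=21  ….....#[#]......…
t=4: q2 h=20  …......[#]......…
t=5: q2 h=19  …......[.]......…
t=6: q2 h=20  ….....#[.]......…
t=7: q2 h=21  …....##[.]......…
t=8: q2 h=22  …...###[.]......…
t=9: q2 h=23  …..####[.]......…
t=10: q2 h=24  ….#####[.]......…
t=11: q2 h=25  …######[.]......…
t=12: q2 h=26  …######[.]......…
t=13: q2 h=27  …######[.]......…
t=14: q2 h=28  …######[.]......…
t=15: q2 h=29  …######[.]......…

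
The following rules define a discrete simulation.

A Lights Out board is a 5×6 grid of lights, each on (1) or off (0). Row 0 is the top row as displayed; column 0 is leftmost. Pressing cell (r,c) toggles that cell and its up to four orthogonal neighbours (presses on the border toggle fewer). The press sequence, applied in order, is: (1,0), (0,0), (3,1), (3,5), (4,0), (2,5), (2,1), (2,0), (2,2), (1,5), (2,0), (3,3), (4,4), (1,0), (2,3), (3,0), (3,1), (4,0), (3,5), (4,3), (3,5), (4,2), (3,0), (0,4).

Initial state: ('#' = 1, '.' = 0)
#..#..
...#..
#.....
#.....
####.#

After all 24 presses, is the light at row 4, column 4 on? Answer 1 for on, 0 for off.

0

step 0: #..#..
...#..
#.....
#.....
####.#
step 1: ...#..
##.#..
......
#.....
####.#
step 2: ##.#..
.#.#..
......
#.....
####.#
step 3: ##.#..
.#.#..
.#....
.##...
#.##.#
step 4: ##.#..
.#.#..
.#...#
.##.##
#.##..
step 5: ##.#..
.#.#..
.#...#
###.##
.###..
step 6: ##.#..
.#.#.#
.#..#.
###.#.
.###..
step 7: ##.#..
...#.#
#.#.#.
#.#.#.
.###..
step 8: ##.#..
#..#.#
.##.#.
..#.#.
.###..
step 9: ##.#..
#.##.#
...##.
....#.
.###..
step 10: ##.#.#
#.###.
...###
....#.
.###..
step 11: ##.#.#
..###.
##.###
#...#.
.###..
step 12: ##.#.#
..###.
##..##
#.##..
.##...
step 13: ##.#.#
..###.
##..##
#.###.
.#####
step 14: .#.#.#
#####.
.#..##
#.###.
.#####
step 15: .#.#.#
###.#.
.###.#
#.#.#.
.#####
step 16: .#.#.#
###.#.
####.#
.##.#.
######
step 17: .#.#.#
###.#.
#.##.#
#...#.
#.####
step 18: .#.#.#
###.#.
#.##.#
....#.
.#####
step 19: .#.#.#
###.#.
#.##..
.....#
.####.
step 20: .#.#.#
###.#.
#.##..
...#.#
.#....
step 21: .#.#.#
###.#.
#.##.#
...##.
.#...#
step 22: .#.#.#
###.#.
#.##.#
..###.
..##.#
step 23: .#.#.#
###.#.
..##.#
#####.
#.##.#
step 24: .#..#.
###...
..##.#
#####.
#.##.#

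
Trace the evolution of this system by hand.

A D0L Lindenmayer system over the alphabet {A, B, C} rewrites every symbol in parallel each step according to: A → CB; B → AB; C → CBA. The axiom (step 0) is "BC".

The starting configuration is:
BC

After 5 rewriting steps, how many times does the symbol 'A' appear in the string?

t=0: BC
t=1: ABCBA
t=2: CBABCBAABCB
t=3: CBAABCBABCBAABCBCBABCBAAB
t=4: CBAABCBCBABCBAABCBABCBAABCBCBABCBAABCBAABCBABCBAABCBCBAB
t=5: CBAABCBCBABCBAABCBAABCBABCBAABCBCBABCBAABCBABCBAABCBCBABCB…ABCBAABCBCBABCBAABCBCBABCBAABCBABCBAABCBCBABCBAABCBAABCBAB  (len 126)

39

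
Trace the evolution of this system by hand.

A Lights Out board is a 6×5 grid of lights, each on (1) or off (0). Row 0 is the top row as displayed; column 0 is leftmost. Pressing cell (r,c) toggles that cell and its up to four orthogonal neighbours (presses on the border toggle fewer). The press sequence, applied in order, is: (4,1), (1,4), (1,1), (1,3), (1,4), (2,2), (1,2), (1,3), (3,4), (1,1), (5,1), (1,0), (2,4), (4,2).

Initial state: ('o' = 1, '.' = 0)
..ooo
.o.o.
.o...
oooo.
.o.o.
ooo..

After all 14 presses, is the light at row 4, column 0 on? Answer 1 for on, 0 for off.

1

0) ..ooo
.o.o.
.o...
oooo.
.o.o.
ooo..
1) ..ooo
.o.o.
.o...
o.oo.
o.oo.
o.o..
2) ..oo.
.o..o
.o..o
o.oo.
o.oo.
o.o..
3) .ooo.
o.o.o
....o
o.oo.
o.oo.
o.o..
4) .oo..
o..o.
...oo
o.oo.
o.oo.
o.o..
5) .oo.o
o...o
...o.
o.oo.
o.oo.
o.o..
6) .oo.o
o.o.o
.oo..
o..o.
o.oo.
o.o..
7) .o..o
oo.oo
.o...
o..o.
o.oo.
o.o..
8) .o.oo
ooo..
.o.o.
o..o.
o.oo.
o.o..
9) .o.oo
ooo..
.o.oo
o...o
o.ooo
o.o..
10) ...oo
.....
...oo
o...o
o.ooo
o.o..
11) ...oo
.....
...oo
o...o
ooooo
.o...
12) o..oo
oo...
o..oo
o...o
ooooo
.o...
13) o..oo
oo..o
o....
o....
ooooo
.o...
14) o..oo
oo..o
o....
o.o..
o...o
.oo..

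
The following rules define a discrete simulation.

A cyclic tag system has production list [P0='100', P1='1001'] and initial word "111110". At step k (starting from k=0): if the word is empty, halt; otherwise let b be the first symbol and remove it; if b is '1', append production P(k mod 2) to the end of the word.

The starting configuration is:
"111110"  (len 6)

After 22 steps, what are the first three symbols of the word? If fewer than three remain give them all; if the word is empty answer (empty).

010

[0] "111110"  (len 6)
[1] "11110100"  (len 8)
[2] "11101001001"  (len 11)
[3] "1101001001100"  (len 13)
[4] "1010010011001001"  (len 16)
[5] "010010011001001100"  (len 18)
[6] "10010011001001100"  (len 17)
[7] "0010011001001100100"  (len 19)
[8] "010011001001100100"  (len 18)
[9] "10011001001100100"  (len 17)
[10] "00110010011001001001"  (len 20)
[11] "0110010011001001001"  (len 19)
[12] "110010011001001001"  (len 18)
[13] "10010011001001001100"  (len 20)
[14] "00100110010010011001001"  (len 23)
[15] "0100110010010011001001"  (len 22)
[16] "100110010010011001001"  (len 21)
[17] "00110010010011001001100"  (len 23)
[18] "0110010010011001001100"  (len 22)
[19] "110010010011001001100"  (len 21)
[20] "100100100110010011001001"  (len 24)
[21] "00100100110010011001001100"  (len 26)
[22] "0100100110010011001001100"  (len 25)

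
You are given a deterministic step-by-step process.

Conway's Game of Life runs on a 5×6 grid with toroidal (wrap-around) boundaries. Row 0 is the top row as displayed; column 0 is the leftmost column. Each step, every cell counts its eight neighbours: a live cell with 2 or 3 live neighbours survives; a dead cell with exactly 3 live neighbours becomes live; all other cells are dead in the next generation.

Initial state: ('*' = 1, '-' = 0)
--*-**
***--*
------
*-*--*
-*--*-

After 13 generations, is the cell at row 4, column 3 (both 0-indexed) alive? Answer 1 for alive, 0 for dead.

gen 0: --*-**
***--*
------
*-*--*
-*--*-
gen 1: --*-*-
******
--*---
**---*
-**-*-
gen 2: ------
*---**
------
*--*-*
--*-*-
gen 3: ---**-
-----*
------
---***
---***
gen 4: ---*--
----*-
-----*
---*-*
--*---
gen 5: ---*--
----*-
-----*
----*-
--***-
gen 6: --*---
----*-
----**
----**
--*-*-
gen 7: ------
---***
---*--
------
----**
gen 8: ---*--
---**-
---*--
----*-
------
gen 9: ---**-
--***-
---*--
------
------
gen 10: --*-*-
--*---
--***-
------
------
gen 11: ---*--
-**-*-
--**--
---*--
------
gen 12: --**--
-*--*-
-*--*-
--**--
------
gen 13: --**--
-*--*-
-*--*-
--**--
------

0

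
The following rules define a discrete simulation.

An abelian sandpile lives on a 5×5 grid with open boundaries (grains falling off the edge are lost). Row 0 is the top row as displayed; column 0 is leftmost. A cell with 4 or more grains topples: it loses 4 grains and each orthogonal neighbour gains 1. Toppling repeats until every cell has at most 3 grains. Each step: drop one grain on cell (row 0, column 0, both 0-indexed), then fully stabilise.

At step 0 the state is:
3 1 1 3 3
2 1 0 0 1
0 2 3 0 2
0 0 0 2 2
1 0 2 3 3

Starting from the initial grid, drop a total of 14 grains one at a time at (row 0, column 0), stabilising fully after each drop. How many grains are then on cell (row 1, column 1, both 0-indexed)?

3

gen 0: 3 1 1 3 3
2 1 0 0 1
0 2 3 0 2
0 0 0 2 2
1 0 2 3 3
gen 1: 0 2 1 3 3
3 1 0 0 1
0 2 3 0 2
0 0 0 2 2
1 0 2 3 3
gen 2: 1 2 1 3 3
3 1 0 0 1
0 2 3 0 2
0 0 0 2 2
1 0 2 3 3
gen 3: 2 2 1 3 3
3 1 0 0 1
0 2 3 0 2
0 0 0 2 2
1 0 2 3 3
gen 4: 3 2 1 3 3
3 1 0 0 1
0 2 3 0 2
0 0 0 2 2
1 0 2 3 3
gen 5: 1 3 1 3 3
0 2 0 0 1
1 2 3 0 2
0 0 0 2 2
1 0 2 3 3
gen 6: 2 3 1 3 3
0 2 0 0 1
1 2 3 0 2
0 0 0 2 2
1 0 2 3 3
gen 7: 3 3 1 3 3
0 2 0 0 1
1 2 3 0 2
0 0 0 2 2
1 0 2 3 3
gen 8: 1 0 2 3 3
1 3 0 0 1
1 2 3 0 2
0 0 0 2 2
1 0 2 3 3
gen 9: 2 0 2 3 3
1 3 0 0 1
1 2 3 0 2
0 0 0 2 2
1 0 2 3 3
gen 10: 3 0 2 3 3
1 3 0 0 1
1 2 3 0 2
0 0 0 2 2
1 0 2 3 3
gen 11: 0 1 2 3 3
2 3 0 0 1
1 2 3 0 2
0 0 0 2 2
1 0 2 3 3
gen 12: 1 1 2 3 3
2 3 0 0 1
1 2 3 0 2
0 0 0 2 2
1 0 2 3 3
gen 13: 2 1 2 3 3
2 3 0 0 1
1 2 3 0 2
0 0 0 2 2
1 0 2 3 3
gen 14: 3 1 2 3 3
2 3 0 0 1
1 2 3 0 2
0 0 0 2 2
1 0 2 3 3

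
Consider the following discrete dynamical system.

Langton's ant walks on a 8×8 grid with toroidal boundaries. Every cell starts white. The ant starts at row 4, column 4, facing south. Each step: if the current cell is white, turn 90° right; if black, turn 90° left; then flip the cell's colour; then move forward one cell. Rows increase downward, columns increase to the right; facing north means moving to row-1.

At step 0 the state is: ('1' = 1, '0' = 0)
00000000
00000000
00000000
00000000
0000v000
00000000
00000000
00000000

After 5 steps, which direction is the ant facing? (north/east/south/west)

t=0: 00000000
00000000
00000000
00000000
0000v000
00000000
00000000
00000000
t=1: 00000000
00000000
00000000
00000000
000<1000
00000000
00000000
00000000
t=2: 00000000
00000000
00000000
000^0000
00011000
00000000
00000000
00000000
t=3: 00000000
00000000
00000000
0001>000
00011000
00000000
00000000
00000000
t=4: 00000000
00000000
00000000
00011000
0001v000
00000000
00000000
00000000
t=5: 00000000
00000000
00000000
00011000
00010>00
00000000
00000000
00000000

east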